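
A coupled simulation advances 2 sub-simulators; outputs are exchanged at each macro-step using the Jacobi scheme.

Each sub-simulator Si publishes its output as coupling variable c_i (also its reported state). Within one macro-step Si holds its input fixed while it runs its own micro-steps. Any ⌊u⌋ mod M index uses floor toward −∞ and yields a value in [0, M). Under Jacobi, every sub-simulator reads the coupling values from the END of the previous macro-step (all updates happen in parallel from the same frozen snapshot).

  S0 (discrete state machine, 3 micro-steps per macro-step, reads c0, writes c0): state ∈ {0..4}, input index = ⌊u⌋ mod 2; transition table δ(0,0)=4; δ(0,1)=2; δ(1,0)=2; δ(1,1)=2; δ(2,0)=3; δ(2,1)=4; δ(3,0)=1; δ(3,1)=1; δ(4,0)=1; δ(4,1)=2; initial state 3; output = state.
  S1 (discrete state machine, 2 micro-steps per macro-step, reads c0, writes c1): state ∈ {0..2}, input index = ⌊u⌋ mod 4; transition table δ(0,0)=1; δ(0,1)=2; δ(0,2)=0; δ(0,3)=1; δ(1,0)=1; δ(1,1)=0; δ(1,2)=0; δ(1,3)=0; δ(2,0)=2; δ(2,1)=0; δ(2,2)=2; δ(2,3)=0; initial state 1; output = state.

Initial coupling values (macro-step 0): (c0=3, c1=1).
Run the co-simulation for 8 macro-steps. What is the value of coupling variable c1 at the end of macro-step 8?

c1 at macro-step 8 = 1

macro 1: S0 reads c0=3 → after 3×micro: 4; S1 reads c0=3 → after 2×micro: 1 ⇒ (c0=4, c1=1)
macro 2: S0 reads c0=4 → after 3×micro: 3; S1 reads c0=4 → after 2×micro: 1 ⇒ (c0=3, c1=1)
macro 3: S0 reads c0=3 → after 3×micro: 4; S1 reads c0=3 → after 2×micro: 1 ⇒ (c0=4, c1=1)
macro 4: S0 reads c0=4 → after 3×micro: 3; S1 reads c0=4 → after 2×micro: 1 ⇒ (c0=3, c1=1)
macro 5: S0 reads c0=3 → after 3×micro: 4; S1 reads c0=3 → after 2×micro: 1 ⇒ (c0=4, c1=1)
macro 6: S0 reads c0=4 → after 3×micro: 3; S1 reads c0=4 → after 2×micro: 1 ⇒ (c0=3, c1=1)
macro 7: S0 reads c0=3 → after 3×micro: 4; S1 reads c0=3 → after 2×micro: 1 ⇒ (c0=4, c1=1)
macro 8: S0 reads c0=4 → after 3×micro: 3; S1 reads c0=4 → after 2×micro: 1 ⇒ (c0=3, c1=1)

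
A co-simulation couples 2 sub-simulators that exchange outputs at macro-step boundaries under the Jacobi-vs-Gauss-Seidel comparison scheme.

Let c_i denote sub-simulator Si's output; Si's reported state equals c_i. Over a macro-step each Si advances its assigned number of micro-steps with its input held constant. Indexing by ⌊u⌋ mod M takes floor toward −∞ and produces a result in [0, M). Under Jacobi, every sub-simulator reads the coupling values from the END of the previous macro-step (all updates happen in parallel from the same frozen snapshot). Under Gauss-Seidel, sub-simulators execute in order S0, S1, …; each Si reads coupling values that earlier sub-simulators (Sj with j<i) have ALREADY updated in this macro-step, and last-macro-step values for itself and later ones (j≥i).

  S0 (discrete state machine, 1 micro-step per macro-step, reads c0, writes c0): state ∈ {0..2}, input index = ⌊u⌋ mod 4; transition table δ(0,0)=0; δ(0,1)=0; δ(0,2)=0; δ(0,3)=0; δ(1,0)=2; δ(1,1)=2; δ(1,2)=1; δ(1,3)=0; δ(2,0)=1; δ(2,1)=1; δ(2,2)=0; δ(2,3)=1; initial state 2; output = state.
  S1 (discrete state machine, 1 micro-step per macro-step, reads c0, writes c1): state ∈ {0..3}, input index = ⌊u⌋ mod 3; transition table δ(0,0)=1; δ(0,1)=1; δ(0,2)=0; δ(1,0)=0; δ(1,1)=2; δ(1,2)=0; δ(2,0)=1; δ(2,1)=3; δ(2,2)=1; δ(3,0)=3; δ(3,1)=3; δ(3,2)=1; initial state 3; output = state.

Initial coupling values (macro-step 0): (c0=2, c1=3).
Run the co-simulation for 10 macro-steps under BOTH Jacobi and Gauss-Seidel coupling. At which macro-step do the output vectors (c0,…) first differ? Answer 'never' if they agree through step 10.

first divergence at macro-step: 1

[Jacobi] macro 1: S0 reads c0=2 → after 1×micro: 0; S1 reads c0=2 → after 1×micro: 1 ⇒ (c0=0, c1=1)
[Jacobi] macro 2: S0 reads c0=0 → after 1×micro: 0; S1 reads c0=0 → after 1×micro: 0 ⇒ (c0=0, c1=0)
[Jacobi] macro 3: S0 reads c0=0 → after 1×micro: 0; S1 reads c0=0 → after 1×micro: 1 ⇒ (c0=0, c1=1)
[Jacobi] macro 4: S0 reads c0=0 → after 1×micro: 0; S1 reads c0=0 → after 1×micro: 0 ⇒ (c0=0, c1=0)
[Jacobi] macro 5: S0 reads c0=0 → after 1×micro: 0; S1 reads c0=0 → after 1×micro: 1 ⇒ (c0=0, c1=1)
[Jacobi] macro 6: S0 reads c0=0 → after 1×micro: 0; S1 reads c0=0 → after 1×micro: 0 ⇒ (c0=0, c1=0)
[Jacobi] macro 7: S0 reads c0=0 → after 1×micro: 0; S1 reads c0=0 → after 1×micro: 1 ⇒ (c0=0, c1=1)
[Jacobi] macro 8: S0 reads c0=0 → after 1×micro: 0; S1 reads c0=0 → after 1×micro: 0 ⇒ (c0=0, c1=0)
[Jacobi] macro 9: S0 reads c0=0 → after 1×micro: 0; S1 reads c0=0 → after 1×micro: 1 ⇒ (c0=0, c1=1)
[Jacobi] macro 10: S0 reads c0=0 → after 1×micro: 0; S1 reads c0=0 → after 1×micro: 0 ⇒ (c0=0, c1=0)
[Gauss-Seidel] macro 1: S0 reads c0=2 → after 1×micro: 0; S1 reads c0=0 → after 1×micro: 3 ⇒ (c0=0, c1=3)
[Gauss-Seidel] macro 2: S0 reads c0=0 → after 1×micro: 0; S1 reads c0=0 → after 1×micro: 3 ⇒ (c0=0, c1=3)
[Gauss-Seidel] macro 3: S0 reads c0=0 → after 1×micro: 0; S1 reads c0=0 → after 1×micro: 3 ⇒ (c0=0, c1=3)
[Gauss-Seidel] macro 4: S0 reads c0=0 → after 1×micro: 0; S1 reads c0=0 → after 1×micro: 3 ⇒ (c0=0, c1=3)
[Gauss-Seidel] macro 5: S0 reads c0=0 → after 1×micro: 0; S1 reads c0=0 → after 1×micro: 3 ⇒ (c0=0, c1=3)
[Gauss-Seidel] macro 6: S0 reads c0=0 → after 1×micro: 0; S1 reads c0=0 → after 1×micro: 3 ⇒ (c0=0, c1=3)
[Gauss-Seidel] macro 7: S0 reads c0=0 → after 1×micro: 0; S1 reads c0=0 → after 1×micro: 3 ⇒ (c0=0, c1=3)
[Gauss-Seidel] macro 8: S0 reads c0=0 → after 1×micro: 0; S1 reads c0=0 → after 1×micro: 3 ⇒ (c0=0, c1=3)
[Gauss-Seidel] macro 9: S0 reads c0=0 → after 1×micro: 0; S1 reads c0=0 → after 1×micro: 3 ⇒ (c0=0, c1=3)
[Gauss-Seidel] macro 10: S0 reads c0=0 → after 1×micro: 0; S1 reads c0=0 → after 1×micro: 3 ⇒ (c0=0, c1=3)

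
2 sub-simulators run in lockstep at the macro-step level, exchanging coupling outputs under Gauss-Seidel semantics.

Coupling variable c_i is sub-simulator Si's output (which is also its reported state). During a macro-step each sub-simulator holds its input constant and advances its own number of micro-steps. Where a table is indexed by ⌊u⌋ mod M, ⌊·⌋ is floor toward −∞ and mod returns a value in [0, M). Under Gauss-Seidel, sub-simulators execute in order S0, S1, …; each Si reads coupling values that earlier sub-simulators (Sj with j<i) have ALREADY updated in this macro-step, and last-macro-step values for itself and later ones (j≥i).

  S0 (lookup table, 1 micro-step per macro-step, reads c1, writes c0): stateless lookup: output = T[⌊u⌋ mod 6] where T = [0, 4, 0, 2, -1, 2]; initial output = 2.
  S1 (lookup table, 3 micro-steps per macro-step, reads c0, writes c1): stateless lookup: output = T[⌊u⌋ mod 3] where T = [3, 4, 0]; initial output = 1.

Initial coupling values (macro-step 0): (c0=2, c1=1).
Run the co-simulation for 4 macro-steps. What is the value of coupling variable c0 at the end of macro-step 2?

c0 at macro-step 2 = -1

macro 1: S0 reads c1=1 → after 1×micro: 4; S1 reads c0=4 → after 3×micro: 4 ⇒ (c0=4, c1=4)
macro 2: S0 reads c1=4 → after 1×micro: -1; S1 reads c0=-1 → after 3×micro: 0 ⇒ (c0=-1, c1=0)
macro 3: S0 reads c1=0 → after 1×micro: 0; S1 reads c0=0 → after 3×micro: 3 ⇒ (c0=0, c1=3)
macro 4: S0 reads c1=3 → after 1×micro: 2; S1 reads c0=2 → after 3×micro: 0 ⇒ (c0=2, c1=0)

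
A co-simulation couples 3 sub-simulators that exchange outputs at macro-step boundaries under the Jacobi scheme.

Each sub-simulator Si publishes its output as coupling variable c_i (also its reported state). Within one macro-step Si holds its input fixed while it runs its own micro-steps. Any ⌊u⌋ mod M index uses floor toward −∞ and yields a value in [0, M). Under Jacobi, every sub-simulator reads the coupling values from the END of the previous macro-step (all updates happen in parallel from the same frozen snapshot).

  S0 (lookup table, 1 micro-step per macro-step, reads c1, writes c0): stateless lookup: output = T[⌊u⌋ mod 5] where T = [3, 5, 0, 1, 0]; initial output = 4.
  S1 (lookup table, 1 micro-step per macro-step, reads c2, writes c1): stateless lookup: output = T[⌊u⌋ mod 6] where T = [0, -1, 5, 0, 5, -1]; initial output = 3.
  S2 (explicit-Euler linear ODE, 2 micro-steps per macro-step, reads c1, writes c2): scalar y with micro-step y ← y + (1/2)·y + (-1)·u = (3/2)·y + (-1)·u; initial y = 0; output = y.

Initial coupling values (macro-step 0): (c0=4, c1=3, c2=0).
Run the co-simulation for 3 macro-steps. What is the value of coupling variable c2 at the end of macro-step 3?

c2 at macro-step 3 = -1615/32

macro 1: S0 reads c1=3 → after 1×micro: 1; S1 reads c2=0 → after 1×micro: 0; S2 reads c1=3 → after 2×micro: -15/2 ⇒ (c0=1, c1=0, c2=-15/2)
macro 2: S0 reads c1=0 → after 1×micro: 3; S1 reads c2=-15/2 → after 1×micro: 5; S2 reads c1=0 → after 2×micro: -135/8 ⇒ (c0=3, c1=5, c2=-135/8)
macro 3: S0 reads c1=5 → after 1×micro: 3; S1 reads c2=-135/8 → after 1×micro: -1; S2 reads c1=5 → after 2×micro: -1615/32 ⇒ (c0=3, c1=-1, c2=-1615/32)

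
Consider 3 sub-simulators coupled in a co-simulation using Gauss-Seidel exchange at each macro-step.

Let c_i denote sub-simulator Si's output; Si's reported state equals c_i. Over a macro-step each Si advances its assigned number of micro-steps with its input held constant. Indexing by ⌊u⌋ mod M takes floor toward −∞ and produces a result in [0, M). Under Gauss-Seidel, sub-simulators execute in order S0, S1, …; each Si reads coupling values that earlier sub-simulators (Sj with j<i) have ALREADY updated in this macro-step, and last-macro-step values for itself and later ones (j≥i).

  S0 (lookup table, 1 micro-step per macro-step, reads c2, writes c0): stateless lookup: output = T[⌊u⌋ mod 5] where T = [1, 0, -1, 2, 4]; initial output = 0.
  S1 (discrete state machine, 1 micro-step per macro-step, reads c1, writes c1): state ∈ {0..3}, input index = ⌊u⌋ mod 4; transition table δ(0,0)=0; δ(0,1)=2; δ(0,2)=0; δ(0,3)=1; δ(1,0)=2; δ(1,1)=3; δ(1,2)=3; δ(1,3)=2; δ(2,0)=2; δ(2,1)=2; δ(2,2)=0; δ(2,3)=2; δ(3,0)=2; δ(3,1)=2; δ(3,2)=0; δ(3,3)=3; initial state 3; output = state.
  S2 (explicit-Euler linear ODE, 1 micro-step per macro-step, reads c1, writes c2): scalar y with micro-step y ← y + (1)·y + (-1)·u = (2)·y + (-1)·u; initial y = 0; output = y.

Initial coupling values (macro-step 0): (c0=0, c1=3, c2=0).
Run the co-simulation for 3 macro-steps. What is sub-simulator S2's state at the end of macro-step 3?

macro 1: S0 reads c2=0 → after 1×micro: 1; S1 reads c1=3 → after 1×micro: 3; S2 reads c1=3 → after 1×micro: -3 ⇒ (c0=1, c1=3, c2=-3)
macro 2: S0 reads c2=-3 → after 1×micro: -1; S1 reads c1=3 → after 1×micro: 3; S2 reads c1=3 → after 1×micro: -9 ⇒ (c0=-1, c1=3, c2=-9)
macro 3: S0 reads c2=-9 → after 1×micro: 0; S1 reads c1=3 → after 1×micro: 3; S2 reads c1=3 → after 1×micro: -21 ⇒ (c0=0, c1=3, c2=-21)

S2 state at macro-step 3 = -21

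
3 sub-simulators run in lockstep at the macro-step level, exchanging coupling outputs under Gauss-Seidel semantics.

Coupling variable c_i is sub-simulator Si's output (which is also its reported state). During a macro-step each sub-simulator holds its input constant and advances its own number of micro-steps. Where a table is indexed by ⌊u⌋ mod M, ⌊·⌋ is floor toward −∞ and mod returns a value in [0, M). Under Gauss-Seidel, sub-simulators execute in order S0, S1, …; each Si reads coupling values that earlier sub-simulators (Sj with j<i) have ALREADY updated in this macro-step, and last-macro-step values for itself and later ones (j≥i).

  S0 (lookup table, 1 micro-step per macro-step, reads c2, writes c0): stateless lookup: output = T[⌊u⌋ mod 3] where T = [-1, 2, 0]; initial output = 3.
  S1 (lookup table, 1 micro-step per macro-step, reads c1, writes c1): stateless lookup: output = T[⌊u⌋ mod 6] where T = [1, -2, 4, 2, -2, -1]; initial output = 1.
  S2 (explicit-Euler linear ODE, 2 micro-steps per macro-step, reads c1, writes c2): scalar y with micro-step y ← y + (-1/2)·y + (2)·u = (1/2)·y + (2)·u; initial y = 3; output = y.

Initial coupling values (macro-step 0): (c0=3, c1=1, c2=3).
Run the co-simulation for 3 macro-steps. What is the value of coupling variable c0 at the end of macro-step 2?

c0 at macro-step 2 = -1

macro 1: S0 reads c2=3 → after 1×micro: -1; S1 reads c1=1 → after 1×micro: -2; S2 reads c1=-2 → after 2×micro: -21/4 ⇒ (c0=-1, c1=-2, c2=-21/4)
macro 2: S0 reads c2=-21/4 → after 1×micro: -1; S1 reads c1=-2 → after 1×micro: -2; S2 reads c1=-2 → after 2×micro: -117/16 ⇒ (c0=-1, c1=-2, c2=-117/16)
macro 3: S0 reads c2=-117/16 → after 1×micro: 2; S1 reads c1=-2 → after 1×micro: -2; S2 reads c1=-2 → after 2×micro: -501/64 ⇒ (c0=2, c1=-2, c2=-501/64)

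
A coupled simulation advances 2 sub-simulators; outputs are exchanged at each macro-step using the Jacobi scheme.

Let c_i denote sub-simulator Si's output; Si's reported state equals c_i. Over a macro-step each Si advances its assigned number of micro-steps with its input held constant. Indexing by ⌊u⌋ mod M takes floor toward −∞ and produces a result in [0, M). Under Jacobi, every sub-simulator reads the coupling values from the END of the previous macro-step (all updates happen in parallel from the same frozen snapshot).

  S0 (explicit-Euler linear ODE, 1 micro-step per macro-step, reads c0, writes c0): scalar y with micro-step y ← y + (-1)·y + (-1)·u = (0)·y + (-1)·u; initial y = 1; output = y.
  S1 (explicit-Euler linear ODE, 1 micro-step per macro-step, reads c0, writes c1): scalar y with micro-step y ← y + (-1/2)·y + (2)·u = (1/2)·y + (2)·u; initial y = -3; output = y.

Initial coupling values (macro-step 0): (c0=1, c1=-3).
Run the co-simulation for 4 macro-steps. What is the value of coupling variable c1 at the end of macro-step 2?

c1 at macro-step 2 = -7/4

macro 1: S0 reads c0=1 → after 1×micro: -1; S1 reads c0=1 → after 1×micro: 1/2 ⇒ (c0=-1, c1=1/2)
macro 2: S0 reads c0=-1 → after 1×micro: 1; S1 reads c0=-1 → after 1×micro: -7/4 ⇒ (c0=1, c1=-7/4)
macro 3: S0 reads c0=1 → after 1×micro: -1; S1 reads c0=1 → after 1×micro: 9/8 ⇒ (c0=-1, c1=9/8)
macro 4: S0 reads c0=-1 → after 1×micro: 1; S1 reads c0=-1 → after 1×micro: -23/16 ⇒ (c0=1, c1=-23/16)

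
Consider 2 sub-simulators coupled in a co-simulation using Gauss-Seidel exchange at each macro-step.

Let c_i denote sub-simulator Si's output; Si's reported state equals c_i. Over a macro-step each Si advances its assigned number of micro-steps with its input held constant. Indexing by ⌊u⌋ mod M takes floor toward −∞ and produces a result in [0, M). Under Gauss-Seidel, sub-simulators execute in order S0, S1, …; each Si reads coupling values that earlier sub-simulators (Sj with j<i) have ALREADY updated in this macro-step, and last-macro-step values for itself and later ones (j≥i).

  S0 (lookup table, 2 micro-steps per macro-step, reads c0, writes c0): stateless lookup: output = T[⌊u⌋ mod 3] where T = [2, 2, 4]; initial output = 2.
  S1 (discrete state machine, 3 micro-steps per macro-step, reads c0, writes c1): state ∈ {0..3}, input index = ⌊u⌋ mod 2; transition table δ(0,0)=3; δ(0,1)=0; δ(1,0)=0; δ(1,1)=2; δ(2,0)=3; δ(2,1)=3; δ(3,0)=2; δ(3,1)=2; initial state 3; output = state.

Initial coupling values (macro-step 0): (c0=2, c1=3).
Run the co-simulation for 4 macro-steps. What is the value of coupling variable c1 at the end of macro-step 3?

macro 1: S0 reads c0=2 → after 2×micro: 4; S1 reads c0=4 → after 3×micro: 2 ⇒ (c0=4, c1=2)
macro 2: S0 reads c0=4 → after 2×micro: 2; S1 reads c0=2 → after 3×micro: 3 ⇒ (c0=2, c1=3)
macro 3: S0 reads c0=2 → after 2×micro: 4; S1 reads c0=4 → after 3×micro: 2 ⇒ (c0=4, c1=2)
macro 4: S0 reads c0=4 → after 2×micro: 2; S1 reads c0=2 → after 3×micro: 3 ⇒ (c0=2, c1=3)

c1 at macro-step 3 = 2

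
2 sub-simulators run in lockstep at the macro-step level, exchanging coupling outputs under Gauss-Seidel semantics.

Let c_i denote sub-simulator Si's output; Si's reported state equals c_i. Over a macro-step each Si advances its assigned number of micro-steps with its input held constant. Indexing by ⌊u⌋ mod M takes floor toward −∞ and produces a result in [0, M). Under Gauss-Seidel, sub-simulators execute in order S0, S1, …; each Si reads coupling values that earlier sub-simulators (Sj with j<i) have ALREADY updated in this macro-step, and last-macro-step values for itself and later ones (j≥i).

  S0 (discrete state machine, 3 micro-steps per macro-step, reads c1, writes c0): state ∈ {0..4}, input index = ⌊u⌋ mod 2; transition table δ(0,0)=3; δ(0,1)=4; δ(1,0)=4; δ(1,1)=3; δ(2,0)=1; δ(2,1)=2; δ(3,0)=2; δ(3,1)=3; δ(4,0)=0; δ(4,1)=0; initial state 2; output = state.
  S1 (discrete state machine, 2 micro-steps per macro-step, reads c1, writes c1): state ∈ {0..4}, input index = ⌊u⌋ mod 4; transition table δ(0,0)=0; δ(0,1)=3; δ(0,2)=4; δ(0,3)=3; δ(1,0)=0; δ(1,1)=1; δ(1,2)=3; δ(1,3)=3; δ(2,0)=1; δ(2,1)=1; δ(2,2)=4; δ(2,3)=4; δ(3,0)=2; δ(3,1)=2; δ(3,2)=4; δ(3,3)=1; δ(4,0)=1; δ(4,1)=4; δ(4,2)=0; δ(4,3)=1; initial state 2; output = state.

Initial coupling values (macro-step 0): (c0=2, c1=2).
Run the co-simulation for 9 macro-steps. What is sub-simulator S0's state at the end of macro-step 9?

macro 1: S0 reads c1=2 → after 3×micro: 0; S1 reads c1=2 → after 2×micro: 0 ⇒ (c0=0, c1=0)
macro 2: S0 reads c1=0 → after 3×micro: 1; S1 reads c1=0 → after 2×micro: 0 ⇒ (c0=1, c1=0)
macro 3: S0 reads c1=0 → after 3×micro: 3; S1 reads c1=0 → after 2×micro: 0 ⇒ (c0=3, c1=0)
macro 4: S0 reads c1=0 → after 3×micro: 4; S1 reads c1=0 → after 2×micro: 0 ⇒ (c0=4, c1=0)
macro 5: S0 reads c1=0 → after 3×micro: 2; S1 reads c1=0 → after 2×micro: 0 ⇒ (c0=2, c1=0)
macro 6: S0 reads c1=0 → after 3×micro: 0; S1 reads c1=0 → after 2×micro: 0 ⇒ (c0=0, c1=0)
macro 7: S0 reads c1=0 → after 3×micro: 1; S1 reads c1=0 → after 2×micro: 0 ⇒ (c0=1, c1=0)
macro 8: S0 reads c1=0 → after 3×micro: 3; S1 reads c1=0 → after 2×micro: 0 ⇒ (c0=3, c1=0)
macro 9: S0 reads c1=0 → after 3×micro: 4; S1 reads c1=0 → after 2×micro: 0 ⇒ (c0=4, c1=0)

S0 state at macro-step 9 = 4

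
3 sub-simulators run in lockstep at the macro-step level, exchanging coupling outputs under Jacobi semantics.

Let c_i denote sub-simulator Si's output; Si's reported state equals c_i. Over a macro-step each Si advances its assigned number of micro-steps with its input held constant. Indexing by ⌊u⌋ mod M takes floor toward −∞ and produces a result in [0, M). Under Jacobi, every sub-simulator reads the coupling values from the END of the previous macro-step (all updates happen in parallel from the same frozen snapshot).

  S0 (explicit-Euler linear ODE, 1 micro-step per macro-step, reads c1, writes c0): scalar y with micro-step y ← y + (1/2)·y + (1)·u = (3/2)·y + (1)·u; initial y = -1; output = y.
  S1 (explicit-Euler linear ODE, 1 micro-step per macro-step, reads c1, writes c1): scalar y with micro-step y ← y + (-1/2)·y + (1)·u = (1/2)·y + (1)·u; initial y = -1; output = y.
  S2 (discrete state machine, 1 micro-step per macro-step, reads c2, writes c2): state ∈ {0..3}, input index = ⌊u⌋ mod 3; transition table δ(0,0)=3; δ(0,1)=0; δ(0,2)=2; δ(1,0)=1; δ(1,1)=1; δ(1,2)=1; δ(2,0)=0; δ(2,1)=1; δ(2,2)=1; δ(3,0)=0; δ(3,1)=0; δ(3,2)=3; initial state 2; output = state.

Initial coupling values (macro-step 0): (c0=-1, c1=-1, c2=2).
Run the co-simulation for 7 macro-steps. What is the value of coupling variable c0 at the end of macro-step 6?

c0 at macro-step 6 = -3645/64

macro 1: S0 reads c1=-1 → after 1×micro: -5/2; S1 reads c1=-1 → after 1×micro: -3/2; S2 reads c2=2 → after 1×micro: 1 ⇒ (c0=-5/2, c1=-3/2, c2=1)
macro 2: S0 reads c1=-3/2 → after 1×micro: -21/4; S1 reads c1=-3/2 → after 1×micro: -9/4; S2 reads c2=1 → after 1×micro: 1 ⇒ (c0=-21/4, c1=-9/4, c2=1)
macro 3: S0 reads c1=-9/4 → after 1×micro: -81/8; S1 reads c1=-9/4 → after 1×micro: -27/8; S2 reads c2=1 → after 1×micro: 1 ⇒ (c0=-81/8, c1=-27/8, c2=1)
macro 4: S0 reads c1=-27/8 → after 1×micro: -297/16; S1 reads c1=-27/8 → after 1×micro: -81/16; S2 reads c2=1 → after 1×micro: 1 ⇒ (c0=-297/16, c1=-81/16, c2=1)
macro 5: S0 reads c1=-81/16 → after 1×micro: -1053/32; S1 reads c1=-81/16 → after 1×micro: -243/32; S2 reads c2=1 → after 1×micro: 1 ⇒ (c0=-1053/32, c1=-243/32, c2=1)
macro 6: S0 reads c1=-243/32 → after 1×micro: -3645/64; S1 reads c1=-243/32 → after 1×micro: -729/64; S2 reads c2=1 → after 1×micro: 1 ⇒ (c0=-3645/64, c1=-729/64, c2=1)
macro 7: S0 reads c1=-729/64 → after 1×micro: -12393/128; S1 reads c1=-729/64 → after 1×micro: -2187/128; S2 reads c2=1 → after 1×micro: 1 ⇒ (c0=-12393/128, c1=-2187/128, c2=1)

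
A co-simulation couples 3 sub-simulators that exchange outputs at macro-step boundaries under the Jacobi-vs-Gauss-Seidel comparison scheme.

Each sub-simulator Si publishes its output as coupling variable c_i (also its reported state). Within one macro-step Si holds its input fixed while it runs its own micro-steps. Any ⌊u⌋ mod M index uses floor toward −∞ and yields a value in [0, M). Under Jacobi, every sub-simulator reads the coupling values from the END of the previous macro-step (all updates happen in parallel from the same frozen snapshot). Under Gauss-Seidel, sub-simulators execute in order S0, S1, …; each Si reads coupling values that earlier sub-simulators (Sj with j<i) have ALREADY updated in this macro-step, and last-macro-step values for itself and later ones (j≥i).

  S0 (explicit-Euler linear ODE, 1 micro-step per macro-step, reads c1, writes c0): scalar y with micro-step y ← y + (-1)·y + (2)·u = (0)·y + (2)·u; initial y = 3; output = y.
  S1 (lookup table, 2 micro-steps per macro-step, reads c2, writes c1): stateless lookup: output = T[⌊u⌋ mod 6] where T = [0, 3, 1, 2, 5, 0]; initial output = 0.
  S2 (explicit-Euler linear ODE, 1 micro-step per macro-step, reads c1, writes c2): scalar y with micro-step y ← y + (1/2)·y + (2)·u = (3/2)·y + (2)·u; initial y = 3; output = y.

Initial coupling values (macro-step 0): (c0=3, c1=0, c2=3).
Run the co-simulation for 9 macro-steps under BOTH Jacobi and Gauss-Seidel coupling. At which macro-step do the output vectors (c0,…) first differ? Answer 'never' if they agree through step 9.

[Jacobi] macro 1: S0 reads c1=0 → after 1×micro: 0; S1 reads c2=3 → after 2×micro: 2; S2 reads c1=0 → after 1×micro: 9/2 ⇒ (c0=0, c1=2, c2=9/2)
[Jacobi] macro 2: S0 reads c1=2 → after 1×micro: 4; S1 reads c2=9/2 → after 2×micro: 5; S2 reads c1=2 → after 1×micro: 43/4 ⇒ (c0=4, c1=5, c2=43/4)
[Jacobi] macro 3: S0 reads c1=5 → after 1×micro: 10; S1 reads c2=43/4 → after 2×micro: 5; S2 reads c1=5 → after 1×micro: 209/8 ⇒ (c0=10, c1=5, c2=209/8)
[Jacobi] macro 4: S0 reads c1=5 → after 1×micro: 10; S1 reads c2=209/8 → after 2×micro: 1; S2 reads c1=5 → after 1×micro: 787/16 ⇒ (c0=10, c1=1, c2=787/16)
[Jacobi] macro 5: S0 reads c1=1 → after 1×micro: 2; S1 reads c2=787/16 → after 2×micro: 3; S2 reads c1=1 → after 1×micro: 2425/32 ⇒ (c0=2, c1=3, c2=2425/32)
[Jacobi] macro 6: S0 reads c1=3 → after 1×micro: 6; S1 reads c2=2425/32 → after 2×micro: 2; S2 reads c1=3 → after 1×micro: 7659/64 ⇒ (c0=6, c1=2, c2=7659/64)
[Jacobi] macro 7: S0 reads c1=2 → after 1×micro: 4; S1 reads c2=7659/64 → after 2×micro: 0; S2 reads c1=2 → after 1×micro: 23489/128 ⇒ (c0=4, c1=0, c2=23489/128)
[Jacobi] macro 8: S0 reads c1=0 → after 1×micro: 0; S1 reads c2=23489/128 → after 2×micro: 2; S2 reads c1=0 → after 1×micro: 70467/256 ⇒ (c0=0, c1=2, c2=70467/256)
[Jacobi] macro 9: S0 reads c1=2 → after 1×micro: 4; S1 reads c2=70467/256 → after 2×micro: 0; S2 reads c1=2 → after 1×micro: 213449/512 ⇒ (c0=4, c1=0, c2=213449/512)
[Gauss-Seidel] macro 1: S0 reads c1=0 → after 1×micro: 0; S1 reads c2=3 → after 2×micro: 2; S2 reads c1=2 → after 1×micro: 17/2 ⇒ (c0=0, c1=2, c2=17/2)
[Gauss-Seidel] macro 2: S0 reads c1=2 → after 1×micro: 4; S1 reads c2=17/2 → after 2×micro: 1; S2 reads c1=1 → after 1×micro: 59/4 ⇒ (c0=4, c1=1, c2=59/4)
[Gauss-Seidel] macro 3: S0 reads c1=1 → after 1×micro: 2; S1 reads c2=59/4 → after 2×micro: 1; S2 reads c1=1 → after 1×micro: 193/8 ⇒ (c0=2, c1=1, c2=193/8)
[Gauss-Seidel] macro 4: S0 reads c1=1 → after 1×micro: 2; S1 reads c2=193/8 → after 2×micro: 0; S2 reads c1=0 → after 1×micro: 579/16 ⇒ (c0=2, c1=0, c2=579/16)
[Gauss-Seidel] macro 5: S0 reads c1=0 → after 1×micro: 0; S1 reads c2=579/16 → after 2×micro: 0; S2 reads c1=0 → after 1×micro: 1737/32 ⇒ (c0=0, c1=0, c2=1737/32)
[Gauss-Seidel] macro 6: S0 reads c1=0 → after 1×micro: 0; S1 reads c2=1737/32 → after 2×micro: 0; S2 reads c1=0 → after 1×micro: 5211/64 ⇒ (c0=0, c1=0, c2=5211/64)
[Gauss-Seidel] macro 7: S0 reads c1=0 → after 1×micro: 0; S1 reads c2=5211/64 → after 2×micro: 2; S2 reads c1=2 → after 1×micro: 16145/128 ⇒ (c0=0, c1=2, c2=16145/128)
[Gauss-Seidel] macro 8: S0 reads c1=2 → after 1×micro: 4; S1 reads c2=16145/128 → after 2×micro: 0; S2 reads c1=0 → after 1×micro: 48435/256 ⇒ (c0=4, c1=0, c2=48435/256)
[Gauss-Seidel] macro 9: S0 reads c1=0 → after 1×micro: 0; S1 reads c2=48435/256 → after 2×micro: 2; S2 reads c1=2 → after 1×micro: 147353/512 ⇒ (c0=0, c1=2, c2=147353/512)

first divergence at macro-step: 1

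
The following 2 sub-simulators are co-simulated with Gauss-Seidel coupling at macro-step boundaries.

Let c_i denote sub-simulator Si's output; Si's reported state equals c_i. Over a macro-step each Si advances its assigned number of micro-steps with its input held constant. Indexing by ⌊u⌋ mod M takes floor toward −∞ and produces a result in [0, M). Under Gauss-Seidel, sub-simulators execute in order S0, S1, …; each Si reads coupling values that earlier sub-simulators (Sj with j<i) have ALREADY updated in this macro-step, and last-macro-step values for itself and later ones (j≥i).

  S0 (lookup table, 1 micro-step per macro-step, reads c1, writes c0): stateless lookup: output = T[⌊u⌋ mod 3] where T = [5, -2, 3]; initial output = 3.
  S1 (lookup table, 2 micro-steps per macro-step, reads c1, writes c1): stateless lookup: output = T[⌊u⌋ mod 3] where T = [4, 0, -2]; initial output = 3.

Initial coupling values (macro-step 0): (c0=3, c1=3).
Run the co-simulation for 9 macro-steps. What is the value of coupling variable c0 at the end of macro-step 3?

c0 at macro-step 3 = 5

macro 1: S0 reads c1=3 → after 1×micro: 5; S1 reads c1=3 → after 2×micro: 4 ⇒ (c0=5, c1=4)
macro 2: S0 reads c1=4 → after 1×micro: -2; S1 reads c1=4 → after 2×micro: 0 ⇒ (c0=-2, c1=0)
macro 3: S0 reads c1=0 → after 1×micro: 5; S1 reads c1=0 → after 2×micro: 4 ⇒ (c0=5, c1=4)
macro 4: S0 reads c1=4 → after 1×micro: -2; S1 reads c1=4 → after 2×micro: 0 ⇒ (c0=-2, c1=0)
macro 5: S0 reads c1=0 → after 1×micro: 5; S1 reads c1=0 → after 2×micro: 4 ⇒ (c0=5, c1=4)
macro 6: S0 reads c1=4 → after 1×micro: -2; S1 reads c1=4 → after 2×micro: 0 ⇒ (c0=-2, c1=0)
macro 7: S0 reads c1=0 → after 1×micro: 5; S1 reads c1=0 → after 2×micro: 4 ⇒ (c0=5, c1=4)
macro 8: S0 reads c1=4 → after 1×micro: -2; S1 reads c1=4 → after 2×micro: 0 ⇒ (c0=-2, c1=0)
macro 9: S0 reads c1=0 → after 1×micro: 5; S1 reads c1=0 → after 2×micro: 4 ⇒ (c0=5, c1=4)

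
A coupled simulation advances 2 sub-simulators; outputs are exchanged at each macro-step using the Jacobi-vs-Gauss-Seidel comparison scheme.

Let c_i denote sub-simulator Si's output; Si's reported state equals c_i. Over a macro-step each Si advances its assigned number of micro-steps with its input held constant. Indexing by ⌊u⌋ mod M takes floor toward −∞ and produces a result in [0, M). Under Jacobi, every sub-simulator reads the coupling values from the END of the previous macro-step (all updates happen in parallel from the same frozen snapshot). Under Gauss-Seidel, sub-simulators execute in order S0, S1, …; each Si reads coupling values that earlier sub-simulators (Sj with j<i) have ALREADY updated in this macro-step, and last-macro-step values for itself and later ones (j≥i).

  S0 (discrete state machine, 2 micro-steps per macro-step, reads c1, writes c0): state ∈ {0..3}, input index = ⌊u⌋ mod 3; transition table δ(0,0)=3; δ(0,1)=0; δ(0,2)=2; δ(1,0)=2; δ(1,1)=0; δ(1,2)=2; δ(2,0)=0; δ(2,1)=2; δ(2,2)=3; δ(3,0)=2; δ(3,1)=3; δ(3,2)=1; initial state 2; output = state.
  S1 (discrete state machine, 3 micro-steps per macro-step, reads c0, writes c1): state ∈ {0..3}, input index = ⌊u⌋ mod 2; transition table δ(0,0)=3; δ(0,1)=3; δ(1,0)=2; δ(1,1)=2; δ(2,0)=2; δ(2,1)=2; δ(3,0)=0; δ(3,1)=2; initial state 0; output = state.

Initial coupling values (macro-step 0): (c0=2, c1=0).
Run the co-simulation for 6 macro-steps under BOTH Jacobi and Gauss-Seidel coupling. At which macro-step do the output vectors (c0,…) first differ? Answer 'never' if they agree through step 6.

[Jacobi] macro 1: S0 reads c1=0 → after 2×micro: 3; S1 reads c0=2 → after 3×micro: 3 ⇒ (c0=3, c1=3)
[Jacobi] macro 2: S0 reads c1=3 → after 2×micro: 0; S1 reads c0=3 → after 3×micro: 2 ⇒ (c0=0, c1=2)
[Jacobi] macro 3: S0 reads c1=2 → after 2×micro: 3; S1 reads c0=0 → after 3×micro: 2 ⇒ (c0=3, c1=2)
[Jacobi] macro 4: S0 reads c1=2 → after 2×micro: 2; S1 reads c0=3 → after 3×micro: 2 ⇒ (c0=2, c1=2)
[Jacobi] macro 5: S0 reads c1=2 → after 2×micro: 1; S1 reads c0=2 → after 3×micro: 2 ⇒ (c0=1, c1=2)
[Jacobi] macro 6: S0 reads c1=2 → after 2×micro: 3; S1 reads c0=1 → after 3×micro: 2 ⇒ (c0=3, c1=2)
[Gauss-Seidel] macro 1: S0 reads c1=0 → after 2×micro: 3; S1 reads c0=3 → after 3×micro: 2 ⇒ (c0=3, c1=2)
[Gauss-Seidel] macro 2: S0 reads c1=2 → after 2×micro: 2; S1 reads c0=2 → after 3×micro: 2 ⇒ (c0=2, c1=2)
[Gauss-Seidel] macro 3: S0 reads c1=2 → after 2×micro: 1; S1 reads c0=1 → after 3×micro: 2 ⇒ (c0=1, c1=2)
[Gauss-Seidel] macro 4: S0 reads c1=2 → after 2×micro: 3; S1 reads c0=3 → after 3×micro: 2 ⇒ (c0=3, c1=2)
[Gauss-Seidel] macro 5: S0 reads c1=2 → after 2×micro: 2; S1 reads c0=2 → after 3×micro: 2 ⇒ (c0=2, c1=2)
[Gauss-Seidel] macro 6: S0 reads c1=2 → after 2×micro: 1; S1 reads c0=1 → after 3×micro: 2 ⇒ (c0=1, c1=2)

first divergence at macro-step: 1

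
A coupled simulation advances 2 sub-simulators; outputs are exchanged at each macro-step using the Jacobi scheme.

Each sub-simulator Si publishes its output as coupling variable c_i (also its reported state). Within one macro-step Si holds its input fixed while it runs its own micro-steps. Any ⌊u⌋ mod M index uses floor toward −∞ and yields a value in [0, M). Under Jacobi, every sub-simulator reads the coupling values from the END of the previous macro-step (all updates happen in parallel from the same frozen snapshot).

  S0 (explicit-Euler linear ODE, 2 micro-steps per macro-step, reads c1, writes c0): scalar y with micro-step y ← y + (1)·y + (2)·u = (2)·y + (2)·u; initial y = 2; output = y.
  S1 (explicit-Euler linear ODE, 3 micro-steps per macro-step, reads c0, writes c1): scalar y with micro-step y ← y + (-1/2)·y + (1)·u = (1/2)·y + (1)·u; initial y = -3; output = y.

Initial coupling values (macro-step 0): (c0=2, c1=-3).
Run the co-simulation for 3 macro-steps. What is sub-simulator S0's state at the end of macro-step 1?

macro 1: S0 reads c1=-3 → after 2×micro: -10; S1 reads c0=2 → after 3×micro: 25/8 ⇒ (c0=-10, c1=25/8)
macro 2: S0 reads c1=25/8 → after 2×micro: -85/4; S1 reads c0=-10 → after 3×micro: -1095/64 ⇒ (c0=-85/4, c1=-1095/64)
macro 3: S0 reads c1=-1095/64 → after 2×micro: -6005/32; S1 reads c0=-85/4 → after 3×micro: -20135/512 ⇒ (c0=-6005/32, c1=-20135/512)

S0 state at macro-step 1 = -10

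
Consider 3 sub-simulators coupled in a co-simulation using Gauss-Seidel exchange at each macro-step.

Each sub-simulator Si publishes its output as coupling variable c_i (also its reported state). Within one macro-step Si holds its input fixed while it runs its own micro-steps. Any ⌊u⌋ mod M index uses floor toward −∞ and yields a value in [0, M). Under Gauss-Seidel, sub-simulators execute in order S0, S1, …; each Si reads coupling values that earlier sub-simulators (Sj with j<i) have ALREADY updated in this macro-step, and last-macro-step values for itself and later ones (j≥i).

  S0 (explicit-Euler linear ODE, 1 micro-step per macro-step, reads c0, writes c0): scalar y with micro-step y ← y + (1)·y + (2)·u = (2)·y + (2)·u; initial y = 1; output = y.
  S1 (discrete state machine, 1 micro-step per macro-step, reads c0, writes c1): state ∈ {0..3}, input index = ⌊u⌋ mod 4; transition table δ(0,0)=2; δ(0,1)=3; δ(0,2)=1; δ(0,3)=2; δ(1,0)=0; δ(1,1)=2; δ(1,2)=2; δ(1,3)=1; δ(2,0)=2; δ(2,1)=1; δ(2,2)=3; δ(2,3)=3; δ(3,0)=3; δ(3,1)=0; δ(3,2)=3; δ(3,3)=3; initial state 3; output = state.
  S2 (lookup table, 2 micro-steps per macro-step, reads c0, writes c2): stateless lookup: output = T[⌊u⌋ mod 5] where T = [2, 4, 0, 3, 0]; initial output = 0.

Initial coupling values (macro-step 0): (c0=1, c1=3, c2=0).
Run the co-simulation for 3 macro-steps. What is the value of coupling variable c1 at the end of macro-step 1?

c1 at macro-step 1 = 3

macro 1: S0 reads c0=1 → after 1×micro: 4; S1 reads c0=4 → after 1×micro: 3; S2 reads c0=4 → after 2×micro: 0 ⇒ (c0=4, c1=3, c2=0)
macro 2: S0 reads c0=4 → after 1×micro: 16; S1 reads c0=16 → after 1×micro: 3; S2 reads c0=16 → after 2×micro: 4 ⇒ (c0=16, c1=3, c2=4)
macro 3: S0 reads c0=16 → after 1×micro: 64; S1 reads c0=64 → after 1×micro: 3; S2 reads c0=64 → after 2×micro: 0 ⇒ (c0=64, c1=3, c2=0)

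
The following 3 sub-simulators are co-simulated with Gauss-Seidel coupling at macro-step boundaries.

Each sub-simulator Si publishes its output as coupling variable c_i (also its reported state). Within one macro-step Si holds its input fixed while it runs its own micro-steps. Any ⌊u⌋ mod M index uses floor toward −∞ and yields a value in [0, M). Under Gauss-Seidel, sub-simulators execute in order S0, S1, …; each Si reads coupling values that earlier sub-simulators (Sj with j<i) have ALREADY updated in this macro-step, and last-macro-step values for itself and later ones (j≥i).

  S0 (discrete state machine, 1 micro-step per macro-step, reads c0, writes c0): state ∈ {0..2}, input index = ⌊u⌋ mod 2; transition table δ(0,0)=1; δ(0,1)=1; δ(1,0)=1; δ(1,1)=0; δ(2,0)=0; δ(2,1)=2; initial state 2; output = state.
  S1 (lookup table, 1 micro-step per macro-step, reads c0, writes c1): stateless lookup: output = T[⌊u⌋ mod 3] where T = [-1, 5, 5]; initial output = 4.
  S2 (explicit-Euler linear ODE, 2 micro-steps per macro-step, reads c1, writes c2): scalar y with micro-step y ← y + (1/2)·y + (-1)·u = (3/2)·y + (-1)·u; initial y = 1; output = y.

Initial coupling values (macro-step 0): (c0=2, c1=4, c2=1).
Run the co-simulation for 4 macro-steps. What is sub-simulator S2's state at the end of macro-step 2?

S2 state at macro-step 2 = -29/16

macro 1: S0 reads c0=2 → after 1×micro: 0; S1 reads c0=0 → after 1×micro: -1; S2 reads c1=-1 → after 2×micro: 19/4 ⇒ (c0=0, c1=-1, c2=19/4)
macro 2: S0 reads c0=0 → after 1×micro: 1; S1 reads c0=1 → after 1×micro: 5; S2 reads c1=5 → after 2×micro: -29/16 ⇒ (c0=1, c1=5, c2=-29/16)
macro 3: S0 reads c0=1 → after 1×micro: 0; S1 reads c0=0 → after 1×micro: -1; S2 reads c1=-1 → after 2×micro: -101/64 ⇒ (c0=0, c1=-1, c2=-101/64)
macro 4: S0 reads c0=0 → after 1×micro: 1; S1 reads c0=1 → after 1×micro: 5; S2 reads c1=5 → after 2×micro: -4109/256 ⇒ (c0=1, c1=5, c2=-4109/256)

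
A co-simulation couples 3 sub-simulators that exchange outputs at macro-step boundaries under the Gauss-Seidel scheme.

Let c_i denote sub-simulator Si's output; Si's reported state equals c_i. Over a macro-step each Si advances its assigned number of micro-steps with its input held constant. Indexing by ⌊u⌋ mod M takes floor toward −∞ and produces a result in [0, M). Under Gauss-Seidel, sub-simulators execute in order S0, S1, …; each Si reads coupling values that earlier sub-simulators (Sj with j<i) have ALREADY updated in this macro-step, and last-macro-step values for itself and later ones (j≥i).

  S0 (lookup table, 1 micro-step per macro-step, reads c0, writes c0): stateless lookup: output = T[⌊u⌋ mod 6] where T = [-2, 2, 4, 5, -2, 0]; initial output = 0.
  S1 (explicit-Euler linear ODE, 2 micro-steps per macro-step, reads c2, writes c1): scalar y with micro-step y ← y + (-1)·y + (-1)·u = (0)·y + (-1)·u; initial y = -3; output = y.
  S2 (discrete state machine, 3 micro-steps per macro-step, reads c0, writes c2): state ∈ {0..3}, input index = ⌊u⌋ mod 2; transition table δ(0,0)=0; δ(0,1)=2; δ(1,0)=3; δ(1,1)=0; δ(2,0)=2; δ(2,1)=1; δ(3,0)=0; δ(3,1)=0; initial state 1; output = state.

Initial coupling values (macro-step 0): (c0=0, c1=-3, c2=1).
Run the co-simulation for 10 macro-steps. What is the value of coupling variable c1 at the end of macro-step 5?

macro 1: S0 reads c0=0 → after 1×micro: -2; S1 reads c2=1 → after 2×micro: -1; S2 reads c0=-2 → after 3×micro: 0 ⇒ (c0=-2, c1=-1, c2=0)
macro 2: S0 reads c0=-2 → after 1×micro: -2; S1 reads c2=0 → after 2×micro: 0; S2 reads c0=-2 → after 3×micro: 0 ⇒ (c0=-2, c1=0, c2=0)
macro 3: S0 reads c0=-2 → after 1×micro: -2; S1 reads c2=0 → after 2×micro: 0; S2 reads c0=-2 → after 3×micro: 0 ⇒ (c0=-2, c1=0, c2=0)
macro 4: S0 reads c0=-2 → after 1×micro: -2; S1 reads c2=0 → after 2×micro: 0; S2 reads c0=-2 → after 3×micro: 0 ⇒ (c0=-2, c1=0, c2=0)
macro 5: S0 reads c0=-2 → after 1×micro: -2; S1 reads c2=0 → after 2×micro: 0; S2 reads c0=-2 → after 3×micro: 0 ⇒ (c0=-2, c1=0, c2=0)
macro 6: S0 reads c0=-2 → after 1×micro: -2; S1 reads c2=0 → after 2×micro: 0; S2 reads c0=-2 → after 3×micro: 0 ⇒ (c0=-2, c1=0, c2=0)
macro 7: S0 reads c0=-2 → after 1×micro: -2; S1 reads c2=0 → after 2×micro: 0; S2 reads c0=-2 → after 3×micro: 0 ⇒ (c0=-2, c1=0, c2=0)
macro 8: S0 reads c0=-2 → after 1×micro: -2; S1 reads c2=0 → after 2×micro: 0; S2 reads c0=-2 → after 3×micro: 0 ⇒ (c0=-2, c1=0, c2=0)
macro 9: S0 reads c0=-2 → after 1×micro: -2; S1 reads c2=0 → after 2×micro: 0; S2 reads c0=-2 → after 3×micro: 0 ⇒ (c0=-2, c1=0, c2=0)
macro 10: S0 reads c0=-2 → after 1×micro: -2; S1 reads c2=0 → after 2×micro: 0; S2 reads c0=-2 → after 3×micro: 0 ⇒ (c0=-2, c1=0, c2=0)

c1 at macro-step 5 = 0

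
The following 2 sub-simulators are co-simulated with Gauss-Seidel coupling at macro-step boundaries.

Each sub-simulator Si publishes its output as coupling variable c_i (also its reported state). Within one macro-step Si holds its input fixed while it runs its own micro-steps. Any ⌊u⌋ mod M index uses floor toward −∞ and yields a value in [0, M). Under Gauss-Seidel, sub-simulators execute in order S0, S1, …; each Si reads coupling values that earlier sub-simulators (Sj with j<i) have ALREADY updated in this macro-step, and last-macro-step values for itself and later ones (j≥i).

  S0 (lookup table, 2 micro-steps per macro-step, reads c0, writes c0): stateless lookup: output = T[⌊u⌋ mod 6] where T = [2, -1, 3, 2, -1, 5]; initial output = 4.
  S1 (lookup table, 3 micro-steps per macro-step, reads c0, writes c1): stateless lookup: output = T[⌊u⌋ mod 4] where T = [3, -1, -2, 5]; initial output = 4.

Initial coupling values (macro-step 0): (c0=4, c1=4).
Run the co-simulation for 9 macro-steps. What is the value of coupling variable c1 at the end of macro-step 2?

macro 1: S0 reads c0=4 → after 2×micro: -1; S1 reads c0=-1 → after 3×micro: 5 ⇒ (c0=-1, c1=5)
macro 2: S0 reads c0=-1 → after 2×micro: 5; S1 reads c0=5 → after 3×micro: -1 ⇒ (c0=5, c1=-1)
macro 3: S0 reads c0=5 → after 2×micro: 5; S1 reads c0=5 → after 3×micro: -1 ⇒ (c0=5, c1=-1)
macro 4: S0 reads c0=5 → after 2×micro: 5; S1 reads c0=5 → after 3×micro: -1 ⇒ (c0=5, c1=-1)
macro 5: S0 reads c0=5 → after 2×micro: 5; S1 reads c0=5 → after 3×micro: -1 ⇒ (c0=5, c1=-1)
macro 6: S0 reads c0=5 → after 2×micro: 5; S1 reads c0=5 → after 3×micro: -1 ⇒ (c0=5, c1=-1)
macro 7: S0 reads c0=5 → after 2×micro: 5; S1 reads c0=5 → after 3×micro: -1 ⇒ (c0=5, c1=-1)
macro 8: S0 reads c0=5 → after 2×micro: 5; S1 reads c0=5 → after 3×micro: -1 ⇒ (c0=5, c1=-1)
macro 9: S0 reads c0=5 → after 2×micro: 5; S1 reads c0=5 → after 3×micro: -1 ⇒ (c0=5, c1=-1)

c1 at macro-step 2 = -1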